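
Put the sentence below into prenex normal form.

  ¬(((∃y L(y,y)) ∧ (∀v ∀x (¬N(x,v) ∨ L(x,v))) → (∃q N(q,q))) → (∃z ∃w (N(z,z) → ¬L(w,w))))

∀y ∃v ∃x ∃q ∀z ∀w ((¬L(y,y) ∨ N(x,v) ∧ ¬L(x,v) ∨ N(q,q)) ∧ N(z,z) ∧ L(w,w))

Eliminate → and ↔ using ¬ and ∨.
  ¬(¬(¬((∃y L(y,y)) ∧ (∀v ∀x (¬N(x,v) ∨ L(x,v)))) ∨ (∃q N(q,q))) ∨ (∃z ∃w (¬N(z,z) ∨ ¬L(w,w))))
Move each ¬ inward, flipping quantifiers it crosses:
  ((∀y ¬L(y,y)) ∨ (∃v ∃x (N(x,v) ∧ ¬L(x,v))) ∨ (∃q N(q,q))) ∧ (∀z ∀w (N(z,z) ∧ L(w,w)))
Extract every quantifier outward, since the variables are now distinct and don't occur free across branches:
  ∀y ∃v ∃x ∃q ∀z ∀w ((¬L(y,y) ∨ N(x,v) ∧ ¬L(x,v) ∨ N(q,q)) ∧ N(z,z) ∧ L(w,w))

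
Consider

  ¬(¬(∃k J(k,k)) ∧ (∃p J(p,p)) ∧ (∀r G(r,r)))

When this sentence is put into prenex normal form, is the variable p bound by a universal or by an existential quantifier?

universal

Push ¬ through the quantifiers and connectives to reach negation normal form:
  (∃k J(k,k)) ∨ (∀p ¬J(p,p)) ∨ (∃r ¬G(r,r))
All bound variables are already distinct, so no renaming is needed.
Pull the quantifiers to the front (each side's bound variable is not free in the other side):
  ∃k ∀p ∃r (J(k,k) ∨ ¬J(p,p) ∨ ¬G(r,r))
The quantifier ∃p sits under an odd number of negations, so it flips to ∀p.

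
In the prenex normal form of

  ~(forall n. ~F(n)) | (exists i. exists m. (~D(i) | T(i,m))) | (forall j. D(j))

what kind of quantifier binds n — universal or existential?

existential

Move each ¬ inward, flipping quantifiers it crosses:
  (exists n. F(n)) | (exists i. exists m. (~D(i) | T(i,m))) | (forall j. D(j))
All bound variables are already distinct, so no renaming is needed.
Pull the quantifiers to the front (each side's bound variable is not free in the other side):
  exists n. exists i. exists m. forall j. (F(n) | ~D(i) | T(i,m) | D(j))
The quantifier forall n sits under an odd number of negations, so it flips to exists n.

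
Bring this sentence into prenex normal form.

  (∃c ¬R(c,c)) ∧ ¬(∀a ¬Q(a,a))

∃c ∃a (¬R(c,c) ∧ Q(a,a))

Move each ¬ inward, flipping quantifiers it crosses:
  (∃c ¬R(c,c)) ∧ (∃a Q(a,a))
All bound variables are already distinct, so no renaming is needed.
Pull the quantifiers to the front (each side's bound variable is not free in the other side):
  ∃c ∃a (¬R(c,c) ∧ Q(a,a))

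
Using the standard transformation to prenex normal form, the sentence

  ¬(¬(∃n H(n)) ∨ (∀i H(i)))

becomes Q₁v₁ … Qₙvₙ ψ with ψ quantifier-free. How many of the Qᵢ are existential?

Drive negations inward (¬∀x A ≡ ∃x ¬A, ¬∃x A ≡ ∀x ¬A, De Morgan for ∧/∨):
  (∃n H(n)) ∧ (∃i ¬H(i))
Finally move all quantifiers to the prefix:
  ∃n ∃i (H(n) ∧ ¬H(i))
The prefix is ∃n ∃i: 0 universal, 2 existential.

2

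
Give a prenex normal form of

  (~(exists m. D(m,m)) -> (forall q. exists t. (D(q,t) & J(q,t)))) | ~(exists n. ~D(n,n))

exists m. forall q. exists t. forall n. (D(m,m) | D(q,t) & J(q,t) | D(n,n))

Eliminate → and ↔ using ¬ and ∨.
  ~~(exists m. D(m,m)) | (forall q. exists t. (D(q,t) & J(q,t))) | ~(exists n. ~D(n,n))
Drive negations inward (¬∀x A ≡ ∃x ¬A, ¬∃x A ≡ ∀x ¬A, De Morgan for ∧/∨):
  (exists m. D(m,m)) | (forall q. exists t. (D(q,t) & J(q,t))) | (forall n. D(n,n))
Pull the quantifiers to the front (each side's bound variable is not free in the other side):
  exists m. forall q. exists t. forall n. (D(m,m) | D(q,t) & J(q,t) | D(n,n))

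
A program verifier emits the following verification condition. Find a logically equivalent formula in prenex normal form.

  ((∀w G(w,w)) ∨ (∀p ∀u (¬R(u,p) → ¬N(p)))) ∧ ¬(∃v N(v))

Eliminate → and ↔ using ¬ and ∨.
  ((∀w G(w,w)) ∨ (∀p ∀u (¬¬R(u,p) ∨ ¬N(p)))) ∧ ¬(∃v N(v))
Move each ¬ inward, flipping quantifiers it crosses:
  ((∀w G(w,w)) ∨ (∀p ∀u (R(u,p) ∨ ¬N(p)))) ∧ (∀v ¬N(v))
All bound variables are already distinct, so no renaming is needed.
Finally move all quantifiers to the prefix:
  ∀w ∀p ∀u ∀v ((G(w,w) ∨ R(u,p) ∨ ¬N(p)) ∧ ¬N(v))

∀w ∀p ∀u ∀v ((G(w,w) ∨ R(u,p) ∨ ¬N(p)) ∧ ¬N(v))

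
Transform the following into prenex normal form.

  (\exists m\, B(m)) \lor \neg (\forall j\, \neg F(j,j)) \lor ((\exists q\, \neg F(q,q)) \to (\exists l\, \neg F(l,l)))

First replace A → B with ¬A ∨ B.
  (\exists m\, B(m)) \lor \neg (\forall j\, \neg F(j,j)) \lor \neg (\exists q\, \neg F(q,q)) \lor (\exists l\, \neg F(l,l))
Drive negations inward (¬∀x A ≡ ∃x ¬A, ¬∃x A ≡ ∀x ¬A, De Morgan for ∧/∨):
  (\exists m\, B(m)) \lor (\exists j\, F(j,j)) \lor (\forall q\, F(q,q)) \lor (\exists l\, \neg F(l,l))
Finally move all quantifiers to the prefix:
  \exists m\, \exists j\, \forall q\, \exists l\, (B(m) \lor F(j,j) \lor F(q,q) \lor \neg F(l,l))

\exists m\, \exists j\, \forall q\, \exists l\, (B(m) \lor F(j,j) \lor F(q,q) \lor \neg F(l,l))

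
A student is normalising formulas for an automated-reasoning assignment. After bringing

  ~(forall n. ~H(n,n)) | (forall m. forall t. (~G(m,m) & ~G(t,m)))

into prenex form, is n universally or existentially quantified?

existential

Move each ¬ inward, flipping quantifiers it crosses:
  (exists n. H(n,n)) | (forall m. forall t. (~G(m,m) & ~G(t,m)))
Finally move all quantifiers to the prefix:
  exists n. forall m. forall t. (H(n,n) | ~G(m,m) & ~G(t,m))
The quantifier forall n sits under an odd number of negations, so it flips to exists n.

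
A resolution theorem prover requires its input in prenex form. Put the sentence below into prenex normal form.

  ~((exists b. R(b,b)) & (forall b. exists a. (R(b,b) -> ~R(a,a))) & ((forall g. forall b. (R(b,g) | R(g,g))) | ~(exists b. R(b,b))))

Rewrite implications/biconditionals: A → B as ¬A ∨ B.
  ~((exists b. R(b,b)) & (forall b. exists a. (~R(b,b) | ~R(a,a))) & ((forall g. forall b. (R(b,g) | R(g,g))) | ~(exists b. R(b,b))))
Push ¬ through the quantifiers and connectives to reach negation normal form:
  (forall b. ~R(b,b)) | (exists b. forall a. (R(b,b) & R(a,a))) | (exists g. exists b. (~R(b,g) & ~R(g,g))) & (exists b. R(b,b))
Rename bound variables to avoid capture: b↦z, b↦s, b↦u.
  (forall b. ~R(b,b)) | (exists z. forall a. (R(z,z) & R(a,a))) | (exists g. exists s. (~R(s,g) & ~R(g,g))) & (exists u. R(u,u))
Finally move all quantifiers to the prefix:
  forall b. exists z. forall a. exists g. exists s. exists u. (~R(b,b) | R(z,z) & R(a,a) | ~R(s,g) & ~R(g,g) & R(u,u))

forall b. exists z. forall a. exists g. exists s. exists u. (~R(b,b) | R(z,z) & R(a,a) | ~R(s,g) & ~R(g,g) & R(u,u))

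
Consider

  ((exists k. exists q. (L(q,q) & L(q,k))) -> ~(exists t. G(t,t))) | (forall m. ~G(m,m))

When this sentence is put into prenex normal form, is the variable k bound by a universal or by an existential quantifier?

Rewrite implications/biconditionals: A → B as ¬A ∨ B.
  ~(exists k. exists q. (L(q,q) & L(q,k))) | ~(exists t. G(t,t)) | (forall m. ~G(m,m))
Drive negations inward (¬∀x A ≡ ∃x ¬A, ¬∃x A ≡ ∀x ¬A, De Morgan for ∧/∨):
  (forall k. forall q. (~L(q,q) | ~L(q,k))) | (forall t. ~G(t,t)) | (forall m. ~G(m,m))
All bound variables are already distinct, so no renaming is needed.
Extract every quantifier outward, since the variables are now distinct and don't occur free across branches:
  forall k. forall q. forall t. forall m. (~L(q,q) | ~L(q,k) | ~G(t,t) | ~G(m,m))
The quantifier exists k sits under an odd number of negations (counting the antecedent side of each →), so it flips to forall k.

universal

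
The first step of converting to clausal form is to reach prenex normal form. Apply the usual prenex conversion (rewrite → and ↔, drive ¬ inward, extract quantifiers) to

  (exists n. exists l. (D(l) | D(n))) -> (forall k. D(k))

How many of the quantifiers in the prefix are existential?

0

Rewrite implications/biconditionals: A → B as ¬A ∨ B.
  ~(exists n. exists l. (D(l) | D(n))) | (forall k. D(k))
Push ¬ through the quantifiers and connectives to reach negation normal form:
  (forall n. forall l. (~D(l) & ~D(n))) | (forall k. D(k))
Extract every quantifier outward, since the variables are now distinct and don't occur free across branches:
  forall n. forall l. forall k. (~D(l) & ~D(n) | D(k))
The prefix is forall n forall l forall k: 3 universal, 0 existential.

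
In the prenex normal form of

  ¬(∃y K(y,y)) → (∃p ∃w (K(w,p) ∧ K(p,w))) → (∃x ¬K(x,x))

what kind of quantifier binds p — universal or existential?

Rewrite implications/biconditionals: A → B as ¬A ∨ B.
  ¬¬(∃y K(y,y)) ∨ ¬(∃p ∃w (K(w,p) ∧ K(p,w))) ∨ (∃x ¬K(x,x))
Move each ¬ inward, flipping quantifiers it crosses:
  (∃y K(y,y)) ∨ (∀p ∀w (¬K(w,p) ∨ ¬K(p,w))) ∨ (∃x ¬K(x,x))
All bound variables are already distinct, so no renaming is needed.
Extract every quantifier outward, since the variables are now distinct and don't occur free across branches:
  ∃y ∀p ∀w ∃x (K(y,y) ∨ ¬K(w,p) ∨ ¬K(p,w) ∨ ¬K(x,x))
The quantifier ∃p sits under an odd number of negations (counting the antecedent side of each →), so it flips to ∀p.

universal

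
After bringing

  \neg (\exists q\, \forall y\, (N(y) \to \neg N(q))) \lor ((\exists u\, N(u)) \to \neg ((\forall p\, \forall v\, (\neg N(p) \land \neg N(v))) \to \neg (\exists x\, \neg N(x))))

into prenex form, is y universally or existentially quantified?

existential

Eliminate → and ↔ using ¬ and ∨.
  \neg (\exists q\, \forall y\, (\neg N(y) \lor \neg N(q))) \lor \neg (\exists u\, N(u)) \lor \neg (\neg (\forall p\, \forall v\, (\neg N(p) \land \neg N(v))) \lor \neg (\exists x\, \neg N(x)))
Move each ¬ inward, flipping quantifiers it crosses:
  (\forall q\, \exists y\, (N(y) \land N(q))) \lor (\forall u\, \neg N(u)) \lor (\forall p\, \forall v\, (\neg N(p) \land \neg N(v))) \land (\exists x\, \neg N(x))
All bound variables are already distinct, so no renaming is needed.
Finally move all quantifiers to the prefix:
  \forall q\, \exists y\, \forall u\, \forall p\, \forall v\, \exists x\, (N(y) \land N(q) \lor \neg N(u) \lor \neg N(p) \land \neg N(v) \land \neg N(x))
The quantifier \forall y sits under an odd number of negations (counting the antecedent side of each →), so it flips to \exists y.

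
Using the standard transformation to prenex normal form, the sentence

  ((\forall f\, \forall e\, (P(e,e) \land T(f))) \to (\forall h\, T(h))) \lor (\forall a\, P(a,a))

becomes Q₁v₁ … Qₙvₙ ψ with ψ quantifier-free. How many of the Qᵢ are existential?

2

Rewrite implications/biconditionals: A → B as ¬A ∨ B.
  \neg (\forall f\, \forall e\, (P(e,e) \land T(f))) \lor (\forall h\, T(h)) \lor (\forall a\, P(a,a))
Push ¬ through the quantifiers and connectives to reach negation normal form:
  (\exists f\, \exists e\, (\neg P(e,e) \lor \neg T(f))) \lor (\forall h\, T(h)) \lor (\forall a\, P(a,a))
All bound variables are already distinct, so no renaming is needed.
Extract every quantifier outward, since the variables are now distinct and don't occur free across branches:
  \exists f\, \exists e\, \forall h\, \forall a\, (\neg P(e,e) \lor \neg T(f) \lor T(h) \lor P(a,a))
The prefix is \exists f \exists e \forall h \forall a: 2 universal, 2 existential.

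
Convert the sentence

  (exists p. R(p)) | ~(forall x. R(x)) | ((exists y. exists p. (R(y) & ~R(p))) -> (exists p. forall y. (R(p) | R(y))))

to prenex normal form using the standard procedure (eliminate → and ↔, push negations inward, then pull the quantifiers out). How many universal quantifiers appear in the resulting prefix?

3

Eliminate → and ↔ using ¬ and ∨.
  (exists p. R(p)) | ~(forall x. R(x)) | ~(exists y. exists p. (R(y) & ~R(p))) | (exists p. forall y. (R(p) | R(y)))
Move each ¬ inward, flipping quantifiers it crosses:
  (exists p. R(p)) | (exists x. ~R(x)) | (forall y. forall p. (~R(y) | R(p))) | (exists p. forall y. (R(p) | R(y)))
Rename bound variables to avoid capture: p↦v, p↦v1, y↦t.
  (exists p. R(p)) | (exists x. ~R(x)) | (forall y. forall v. (~R(y) | R(v))) | (exists v1. forall t. (R(v1) | R(t)))
Pull the quantifiers to the front (each side's bound variable is not free in the other side):
  exists p. exists x. forall y. forall v. exists v1. forall t. (R(p) | ~R(x) | ~R(y) | R(v) | R(v1) | R(t))
The prefix is exists p exists x forall y forall v exists v1 forall t: 3 universal, 3 existential.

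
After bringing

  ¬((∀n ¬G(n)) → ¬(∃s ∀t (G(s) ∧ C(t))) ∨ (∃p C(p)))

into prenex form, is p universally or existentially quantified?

First replace A → B with ¬A ∨ B.
  ¬(¬(∀n ¬G(n)) ∨ ¬(∃s ∀t (G(s) ∧ C(t))) ∨ (∃p C(p)))
Drive negations inward (¬∀x A ≡ ∃x ¬A, ¬∃x A ≡ ∀x ¬A, De Morgan for ∧/∨):
  (∀n ¬G(n)) ∧ (∃s ∀t (G(s) ∧ C(t))) ∧ (∀p ¬C(p))
All bound variables are already distinct, so no renaming is needed.
Extract every quantifier outward, since the variables are now distinct and don't occur free across branches:
  ∀n ∃s ∀t ∀p (¬G(n) ∧ G(s) ∧ C(t) ∧ ¬C(p))
The quantifier ∃p sits under an odd number of negations (counting the antecedent side of each →), so it flips to ∀p.

universal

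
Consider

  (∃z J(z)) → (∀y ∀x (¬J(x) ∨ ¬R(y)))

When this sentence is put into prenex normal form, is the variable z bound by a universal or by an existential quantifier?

universal

Eliminate → and ↔ using ¬ and ∨.
  ¬(∃z J(z)) ∨ (∀y ∀x (¬J(x) ∨ ¬R(y)))
Drive negations inward (¬∀x A ≡ ∃x ¬A, ¬∃x A ≡ ∀x ¬A, De Morgan for ∧/∨):
  (∀z ¬J(z)) ∨ (∀y ∀x (¬J(x) ∨ ¬R(y)))
Finally move all quantifiers to the prefix:
  ∀z ∀y ∀x (¬J(z) ∨ ¬J(x) ∨ ¬R(y))
The quantifier ∃z sits under an odd number of negations (counting the antecedent side of each →), so it flips to ∀z.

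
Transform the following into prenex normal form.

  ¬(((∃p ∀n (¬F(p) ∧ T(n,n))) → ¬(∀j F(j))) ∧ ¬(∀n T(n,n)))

∃p ∀n ∀j ∀b (¬F(p) ∧ T(n,n) ∧ F(j) ∨ T(b,b))

First replace A → B with ¬A ∨ B.
  ¬((¬(∃p ∀n (¬F(p) ∧ T(n,n))) ∨ ¬(∀j F(j))) ∧ ¬(∀n T(n,n)))
Push ¬ through the quantifiers and connectives to reach negation normal form:
  (∃p ∀n (¬F(p) ∧ T(n,n))) ∧ (∀j F(j)) ∨ (∀n T(n,n))
Rename bound variables to avoid capture: n↦b.
  (∃p ∀n (¬F(p) ∧ T(n,n))) ∧ (∀j F(j)) ∨ (∀b T(b,b))
Extract every quantifier outward, since the variables are now distinct and don't occur free across branches:
  ∃p ∀n ∀j ∀b (¬F(p) ∧ T(n,n) ∧ F(j) ∨ T(b,b))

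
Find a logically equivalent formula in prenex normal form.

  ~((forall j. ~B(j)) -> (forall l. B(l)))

Rewrite implications/biconditionals: A → B as ¬A ∨ B.
  ~(~(forall j. ~B(j)) | (forall l. B(l)))
Drive negations inward (¬∀x A ≡ ∃x ¬A, ¬∃x A ≡ ∀x ¬A, De Morgan for ∧/∨):
  (forall j. ~B(j)) & (exists l. ~B(l))
All bound variables are already distinct, so no renaming is needed.
Pull the quantifiers to the front (each side's bound variable is not free in the other side):
  forall j. exists l. (~B(j) & ~B(l))

forall j. exists l. (~B(j) & ~B(l))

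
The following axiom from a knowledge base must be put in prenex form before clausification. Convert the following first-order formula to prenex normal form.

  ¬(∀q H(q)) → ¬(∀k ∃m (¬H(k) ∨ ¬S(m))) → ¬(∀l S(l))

∀q ∀k ∃m ∃l (H(q) ∨ ¬H(k) ∨ ¬S(m) ∨ ¬S(l))

First replace A → B with ¬A ∨ B.
  ¬¬(∀q H(q)) ∨ ¬¬(∀k ∃m (¬H(k) ∨ ¬S(m))) ∨ ¬(∀l S(l))
Move each ¬ inward, flipping quantifiers it crosses:
  (∀q H(q)) ∨ (∀k ∃m (¬H(k) ∨ ¬S(m))) ∨ (∃l ¬S(l))
Finally move all quantifiers to the prefix:
  ∀q ∀k ∃m ∃l (H(q) ∨ ¬H(k) ∨ ¬S(m) ∨ ¬S(l))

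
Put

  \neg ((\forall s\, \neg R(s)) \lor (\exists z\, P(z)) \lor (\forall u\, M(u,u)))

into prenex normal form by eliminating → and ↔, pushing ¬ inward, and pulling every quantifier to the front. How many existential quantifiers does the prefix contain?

2

Move each ¬ inward, flipping quantifiers it crosses:
  (\exists s\, R(s)) \land (\forall z\, \neg P(z)) \land (\exists u\, \neg M(u,u))
All bound variables are already distinct, so no renaming is needed.
Pull the quantifiers to the front (each side's bound variable is not free in the other side):
  \exists s\, \forall z\, \exists u\, (R(s) \land \neg P(z) \land \neg M(u,u))
The prefix is \exists s \forall z \exists u: 1 universal, 2 existential.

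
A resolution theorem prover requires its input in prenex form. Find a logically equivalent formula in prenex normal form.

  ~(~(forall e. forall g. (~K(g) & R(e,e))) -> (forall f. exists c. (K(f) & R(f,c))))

exists e. exists g. exists f. forall c. ((K(g) | ~R(e,e)) & (~K(f) | ~R(f,c)))

Eliminate → and ↔ using ¬ and ∨.
  ~(~~(forall e. forall g. (~K(g) & R(e,e))) | (forall f. exists c. (K(f) & R(f,c))))
Move each ¬ inward, flipping quantifiers it crosses:
  (exists e. exists g. (K(g) | ~R(e,e))) & (exists f. forall c. (~K(f) | ~R(f,c)))
Pull the quantifiers to the front (each side's bound variable is not free in the other side):
  exists e. exists g. exists f. forall c. ((K(g) | ~R(e,e)) & (~K(f) | ~R(f,c)))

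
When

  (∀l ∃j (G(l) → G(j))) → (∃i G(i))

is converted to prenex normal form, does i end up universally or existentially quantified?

First replace A → B with ¬A ∨ B.
  ¬(∀l ∃j (¬G(l) ∨ G(j))) ∨ (∃i G(i))
Move each ¬ inward, flipping quantifiers it crosses:
  (∃l ∀j (G(l) ∧ ¬G(j))) ∨ (∃i G(i))
All bound variables are already distinct, so no renaming is needed.
Finally move all quantifiers to the prefix:
  ∃l ∀j ∃i (G(l) ∧ ¬G(j) ∨ G(i))
The quantifier ∃i sits under an even number of negations (counting the antecedent side of each →), so it remains existential.

existential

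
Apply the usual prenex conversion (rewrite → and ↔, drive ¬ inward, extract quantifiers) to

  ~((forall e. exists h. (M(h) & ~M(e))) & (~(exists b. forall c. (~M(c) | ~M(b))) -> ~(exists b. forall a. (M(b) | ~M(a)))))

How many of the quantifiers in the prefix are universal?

First replace A → B with ¬A ∨ B.
  ~((forall e. exists h. (M(h) & ~M(e))) & (~~(exists b. forall c. (~M(c) | ~M(b))) | ~(exists b. forall a. (M(b) | ~M(a)))))
Move each ¬ inward, flipping quantifiers it crosses:
  (exists e. forall h. (~M(h) | M(e))) | (forall b. exists c. (M(c) & M(b))) & (exists b. forall a. (M(b) | ~M(a)))
Rename bound variables to avoid capture: b↦y1.
  (exists e. forall h. (~M(h) | M(e))) | (forall b. exists c. (M(c) & M(b))) & (exists y1. forall a. (M(y1) | ~M(a)))
Finally move all quantifiers to the prefix:
  exists e. forall h. forall b. exists c. exists y1. forall a. (~M(h) | M(e) | M(c) & M(b) & (M(y1) | ~M(a)))
The prefix is exists e forall h forall b exists c exists y1 forall a: 3 universal, 3 existential.

3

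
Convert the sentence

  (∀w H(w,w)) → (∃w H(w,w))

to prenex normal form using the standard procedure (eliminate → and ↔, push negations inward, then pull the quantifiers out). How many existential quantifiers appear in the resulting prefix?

2

Rewrite implications/biconditionals: A → B as ¬A ∨ B.
  ¬(∀w H(w,w)) ∨ (∃w H(w,w))
Move each ¬ inward, flipping quantifiers it crosses:
  (∃w ¬H(w,w)) ∨ (∃w H(w,w))
Standardize variables apart so no two quantifiers bind the same name: w↦v.
  (∃w ¬H(w,w)) ∨ (∃v H(v,v))
Extract every quantifier outward, since the variables are now distinct and don't occur free across branches:
  ∃w ∃v (¬H(w,w) ∨ H(v,v))
The prefix is ∃w ∃v: 0 universal, 2 existential.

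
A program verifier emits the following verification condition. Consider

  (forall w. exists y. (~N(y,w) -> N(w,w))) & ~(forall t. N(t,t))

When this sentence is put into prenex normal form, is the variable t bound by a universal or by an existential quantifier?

existential

First replace A → B with ¬A ∨ B.
  (forall w. exists y. (~~N(y,w) | N(w,w))) & ~(forall t. N(t,t))
Move each ¬ inward, flipping quantifiers it crosses:
  (forall w. exists y. (N(y,w) | N(w,w))) & (exists t. ~N(t,t))
All bound variables are already distinct, so no renaming is needed.
Finally move all quantifiers to the prefix:
  forall w. exists y. exists t. ((N(y,w) | N(w,w)) & ~N(t,t))
The quantifier forall t sits under an odd number of negations (counting the antecedent side of each →), so it flips to exists t.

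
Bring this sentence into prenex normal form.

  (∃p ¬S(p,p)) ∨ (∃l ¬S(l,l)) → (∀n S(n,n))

Eliminate → and ↔ using ¬ and ∨.
  ¬((∃p ¬S(p,p)) ∨ (∃l ¬S(l,l))) ∨ (∀n S(n,n))
Drive negations inward (¬∀x A ≡ ∃x ¬A, ¬∃x A ≡ ∀x ¬A, De Morgan for ∧/∨):
  (∀p S(p,p)) ∧ (∀l S(l,l)) ∨ (∀n S(n,n))
All bound variables are already distinct, so no renaming is needed.
Finally move all quantifiers to the prefix:
  ∀p ∀l ∀n (S(p,p) ∧ S(l,l) ∨ S(n,n))

∀p ∀l ∀n (S(p,p) ∧ S(l,l) ∨ S(n,n))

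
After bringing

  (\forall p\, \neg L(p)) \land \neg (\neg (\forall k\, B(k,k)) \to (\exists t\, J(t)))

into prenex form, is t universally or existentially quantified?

universal

First replace A → B with ¬A ∨ B.
  (\forall p\, \neg L(p)) \land \neg (\neg \neg (\forall k\, B(k,k)) \lor (\exists t\, J(t)))
Push ¬ through the quantifiers and connectives to reach negation normal form:
  (\forall p\, \neg L(p)) \land (\exists k\, \neg B(k,k)) \land (\forall t\, \neg J(t))
All bound variables are already distinct, so no renaming is needed.
Finally move all quantifiers to the prefix:
  \forall p\, \exists k\, \forall t\, (\neg L(p) \land \neg B(k,k) \land \neg J(t))
The quantifier \exists t sits under an odd number of negations (counting the antecedent side of each →), so it flips to \forall t.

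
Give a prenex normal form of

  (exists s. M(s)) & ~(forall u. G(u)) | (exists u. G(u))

Push ¬ through the quantifiers and connectives to reach negation normal form:
  (exists s. M(s)) & (exists u. ~G(u)) | (exists u. G(u))
Rename bound variables to avoid capture: u↦y1.
  (exists s. M(s)) & (exists u. ~G(u)) | (exists y1. G(y1))
Pull the quantifiers to the front (each side's bound variable is not free in the other side):
  exists s. exists u. exists y1. (M(s) & ~G(u) | G(y1))

exists s. exists u. exists y1. (M(s) & ~G(u) | G(y1))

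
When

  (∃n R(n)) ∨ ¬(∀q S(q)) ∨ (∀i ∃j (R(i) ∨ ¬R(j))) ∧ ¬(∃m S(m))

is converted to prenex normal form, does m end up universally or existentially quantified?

Drive negations inward (¬∀x A ≡ ∃x ¬A, ¬∃x A ≡ ∀x ¬A, De Morgan for ∧/∨):
  (∃n R(n)) ∨ (∃q ¬S(q)) ∨ (∀i ∃j (R(i) ∨ ¬R(j))) ∧ (∀m ¬S(m))
Pull the quantifiers to the front (each side's bound variable is not free in the other side):
  ∃n ∃q ∀i ∃j ∀m (R(n) ∨ ¬S(q) ∨ (R(i) ∨ ¬R(j)) ∧ ¬S(m))
The quantifier ∃m sits under an odd number of negations, so it flips to ∀m.

universal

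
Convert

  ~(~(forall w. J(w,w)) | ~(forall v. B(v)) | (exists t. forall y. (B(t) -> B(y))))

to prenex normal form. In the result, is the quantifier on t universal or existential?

universal

Rewrite implications/biconditionals: A → B as ¬A ∨ B.
  ~(~(forall w. J(w,w)) | ~(forall v. B(v)) | (exists t. forall y. (~B(t) | B(y))))
Drive negations inward (¬∀x A ≡ ∃x ¬A, ¬∃x A ≡ ∀x ¬A, De Morgan for ∧/∨):
  (forall w. J(w,w)) & (forall v. B(v)) & (forall t. exists y. (B(t) & ~B(y)))
All bound variables are already distinct, so no renaming is needed.
Extract every quantifier outward, since the variables are now distinct and don't occur free across branches:
  forall w. forall v. forall t. exists y. (J(w,w) & B(v) & B(t) & ~B(y))
The quantifier exists t sits under an odd number of negations (counting the antecedent side of each →), so it flips to forall t.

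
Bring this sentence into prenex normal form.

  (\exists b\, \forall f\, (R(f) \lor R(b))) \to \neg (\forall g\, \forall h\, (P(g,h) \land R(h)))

First replace A → B with ¬A ∨ B.
  \neg (\exists b\, \forall f\, (R(f) \lor R(b))) \lor \neg (\forall g\, \forall h\, (P(g,h) \land R(h)))
Drive negations inward (¬∀x A ≡ ∃x ¬A, ¬∃x A ≡ ∀x ¬A, De Morgan for ∧/∨):
  (\forall b\, \exists f\, (\neg R(f) \land \neg R(b))) \lor (\exists g\, \exists h\, (\neg P(g,h) \lor \neg R(h)))
All bound variables are already distinct, so no renaming is needed.
Finally move all quantifiers to the prefix:
  \forall b\, \exists f\, \exists g\, \exists h\, (\neg R(f) \land \neg R(b) \lor \neg P(g,h) \lor \neg R(h))

\forall b\, \exists f\, \exists g\, \exists h\, (\neg R(f) \land \neg R(b) \lor \neg P(g,h) \lor \neg R(h))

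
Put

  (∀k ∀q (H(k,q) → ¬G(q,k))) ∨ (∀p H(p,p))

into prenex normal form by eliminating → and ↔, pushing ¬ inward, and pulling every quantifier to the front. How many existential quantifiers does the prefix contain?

0

First replace A → B with ¬A ∨ B.
  (∀k ∀q (¬H(k,q) ∨ ¬G(q,k))) ∨ (∀p H(p,p))
All bound variables are already distinct, so no renaming is needed.
Extract every quantifier outward, since the variables are now distinct and don't occur free across branches:
  ∀k ∀q ∀p (¬H(k,q) ∨ ¬G(q,k) ∨ H(p,p))
The prefix is ∀k ∀q ∀p: 3 universal, 0 existential.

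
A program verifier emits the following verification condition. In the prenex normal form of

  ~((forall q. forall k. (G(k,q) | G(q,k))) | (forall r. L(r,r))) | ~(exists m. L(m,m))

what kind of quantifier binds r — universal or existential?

existential

Move each ¬ inward, flipping quantifiers it crosses:
  (exists q. exists k. (~G(k,q) & ~G(q,k))) & (exists r. ~L(r,r)) | (forall m. ~L(m,m))
All bound variables are already distinct, so no renaming is needed.
Extract every quantifier outward, since the variables are now distinct and don't occur free across branches:
  exists q. exists k. exists r. forall m. (~G(k,q) & ~G(q,k) & ~L(r,r) | ~L(m,m))
The quantifier forall r sits under an odd number of negations, so it flips to exists r.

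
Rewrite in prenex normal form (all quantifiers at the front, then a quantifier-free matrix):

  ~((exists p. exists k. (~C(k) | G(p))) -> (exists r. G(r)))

First replace A → B with ¬A ∨ B.
  ~(~(exists p. exists k. (~C(k) | G(p))) | (exists r. G(r)))
Push ¬ through the quantifiers and connectives to reach negation normal form:
  (exists p. exists k. (~C(k) | G(p))) & (forall r. ~G(r))
All bound variables are already distinct, so no renaming is needed.
Finally move all quantifiers to the prefix:
  exists p. exists k. forall r. ((~C(k) | G(p)) & ~G(r))

exists p. exists k. forall r. ((~C(k) | G(p)) & ~G(r))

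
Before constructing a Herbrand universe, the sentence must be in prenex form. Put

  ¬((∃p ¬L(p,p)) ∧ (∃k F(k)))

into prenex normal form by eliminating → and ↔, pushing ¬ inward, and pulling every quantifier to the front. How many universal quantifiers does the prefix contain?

2

Drive negations inward (¬∀x A ≡ ∃x ¬A, ¬∃x A ≡ ∀x ¬A, De Morgan for ∧/∨):
  (∀p L(p,p)) ∨ (∀k ¬F(k))
All bound variables are already distinct, so no renaming is needed.
Finally move all quantifiers to the prefix:
  ∀p ∀k (L(p,p) ∨ ¬F(k))
The prefix is ∀p ∀k: 2 universal, 0 existential.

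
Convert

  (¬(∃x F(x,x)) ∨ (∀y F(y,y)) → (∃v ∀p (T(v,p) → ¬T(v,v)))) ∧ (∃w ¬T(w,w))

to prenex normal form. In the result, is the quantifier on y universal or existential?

Rewrite implications/biconditionals: A → B as ¬A ∨ B.
  (¬(¬(∃x F(x,x)) ∨ (∀y F(y,y))) ∨ (∃v ∀p (¬T(v,p) ∨ ¬T(v,v)))) ∧ (∃w ¬T(w,w))
Drive negations inward (¬∀x A ≡ ∃x ¬A, ¬∃x A ≡ ∀x ¬A, De Morgan for ∧/∨):
  ((∃x F(x,x)) ∧ (∃y ¬F(y,y)) ∨ (∃v ∀p (¬T(v,p) ∨ ¬T(v,v)))) ∧ (∃w ¬T(w,w))
Extract every quantifier outward, since the variables are now distinct and don't occur free across branches:
  ∃x ∃y ∃v ∀p ∃w ((F(x,x) ∧ ¬F(y,y) ∨ ¬T(v,p) ∨ ¬T(v,v)) ∧ ¬T(w,w))
The quantifier ∀y sits under an odd number of negations (counting the antecedent side of each →), so it flips to ∃y.

existential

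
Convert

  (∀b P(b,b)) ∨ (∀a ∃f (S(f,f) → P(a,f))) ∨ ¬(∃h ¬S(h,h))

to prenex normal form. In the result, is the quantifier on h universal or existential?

universal

First replace A → B with ¬A ∨ B.
  (∀b P(b,b)) ∨ (∀a ∃f (¬S(f,f) ∨ P(a,f))) ∨ ¬(∃h ¬S(h,h))
Move each ¬ inward, flipping quantifiers it crosses:
  (∀b P(b,b)) ∨ (∀a ∃f (¬S(f,f) ∨ P(a,f))) ∨ (∀h S(h,h))
All bound variables are already distinct, so no renaming is needed.
Pull the quantifiers to the front (each side's bound variable is not free in the other side):
  ∀b ∀a ∃f ∀h (P(b,b) ∨ ¬S(f,f) ∨ P(a,f) ∨ S(h,h))
The quantifier ∃h sits under an odd number of negations (counting the antecedent side of each →), so it flips to ∀h.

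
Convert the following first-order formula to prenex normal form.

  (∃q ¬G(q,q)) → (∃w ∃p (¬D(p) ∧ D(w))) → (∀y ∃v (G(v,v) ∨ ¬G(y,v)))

∀q ∀w ∀p ∀y ∃v (G(q,q) ∨ D(p) ∨ ¬D(w) ∨ G(v,v) ∨ ¬G(y,v))

First replace A → B with ¬A ∨ B.
  ¬(∃q ¬G(q,q)) ∨ ¬(∃w ∃p (¬D(p) ∧ D(w))) ∨ (∀y ∃v (G(v,v) ∨ ¬G(y,v)))
Move each ¬ inward, flipping quantifiers it crosses:
  (∀q G(q,q)) ∨ (∀w ∀p (D(p) ∨ ¬D(w))) ∨ (∀y ∃v (G(v,v) ∨ ¬G(y,v)))
Finally move all quantifiers to the prefix:
  ∀q ∀w ∀p ∀y ∃v (G(q,q) ∨ D(p) ∨ ¬D(w) ∨ G(v,v) ∨ ¬G(y,v))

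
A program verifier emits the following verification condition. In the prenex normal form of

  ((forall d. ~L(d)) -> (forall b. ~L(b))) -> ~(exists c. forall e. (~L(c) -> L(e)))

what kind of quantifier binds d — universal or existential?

universal

Eliminate → and ↔ using ¬ and ∨.
  ~(~(forall d. ~L(d)) | (forall b. ~L(b))) | ~(exists c. forall e. (~~L(c) | L(e)))
Push ¬ through the quantifiers and connectives to reach negation normal form:
  (forall d. ~L(d)) & (exists b. L(b)) | (forall c. exists e. (~L(c) & ~L(e)))
All bound variables are already distinct, so no renaming is needed.
Extract every quantifier outward, since the variables are now distinct and don't occur free across branches:
  forall d. exists b. forall c. exists e. (~L(d) & L(b) | ~L(c) & ~L(e))
The quantifier forall d sits under an even number of negations (counting the antecedent side of each →), so it remains universal.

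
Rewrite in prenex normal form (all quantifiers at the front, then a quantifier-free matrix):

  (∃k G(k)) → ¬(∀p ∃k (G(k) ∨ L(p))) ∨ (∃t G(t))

∀k ∃p ∀v ∃t (¬G(k) ∨ ¬G(v) ∧ ¬L(p) ∨ G(t))

Rewrite implications/biconditionals: A → B as ¬A ∨ B.
  ¬(∃k G(k)) ∨ ¬(∀p ∃k (G(k) ∨ L(p))) ∨ (∃t G(t))
Push ¬ through the quantifiers and connectives to reach negation normal form:
  (∀k ¬G(k)) ∨ (∃p ∀k (¬G(k) ∧ ¬L(p))) ∨ (∃t G(t))
Rename bound variables to avoid capture: k↦v.
  (∀k ¬G(k)) ∨ (∃p ∀v (¬G(v) ∧ ¬L(p))) ∨ (∃t G(t))
Extract every quantifier outward, since the variables are now distinct and don't occur free across branches:
  ∀k ∃p ∀v ∃t (¬G(k) ∨ ¬G(v) ∧ ¬L(p) ∨ G(t))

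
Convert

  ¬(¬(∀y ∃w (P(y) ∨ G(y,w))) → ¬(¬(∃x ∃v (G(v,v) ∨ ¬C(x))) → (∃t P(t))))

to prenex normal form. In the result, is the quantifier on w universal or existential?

Eliminate → and ↔ using ¬ and ∨.
  ¬(¬¬(∀y ∃w (P(y) ∨ G(y,w))) ∨ ¬(¬¬(∃x ∃v (G(v,v) ∨ ¬C(x))) ∨ (∃t P(t))))
Push ¬ through the quantifiers and connectives to reach negation normal form:
  (∃y ∀w (¬P(y) ∧ ¬G(y,w))) ∧ ((∃x ∃v (G(v,v) ∨ ¬C(x))) ∨ (∃t P(t)))
All bound variables are already distinct, so no renaming is needed.
Extract every quantifier outward, since the variables are now distinct and don't occur free across branches:
  ∃y ∀w ∃x ∃v ∃t (¬P(y) ∧ ¬G(y,w) ∧ (G(v,v) ∨ ¬C(x) ∨ P(t)))
The quantifier ∃w sits under an odd number of negations (counting the antecedent side of each →), so it flips to ∀w.

universal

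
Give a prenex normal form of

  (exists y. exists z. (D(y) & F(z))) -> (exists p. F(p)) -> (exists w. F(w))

Eliminate → and ↔ using ¬ and ∨.
  ~(exists y. exists z. (D(y) & F(z))) | ~(exists p. F(p)) | (exists w. F(w))
Push ¬ through the quantifiers and connectives to reach negation normal form:
  (forall y. forall z. (~D(y) | ~F(z))) | (forall p. ~F(p)) | (exists w. F(w))
All bound variables are already distinct, so no renaming is needed.
Pull the quantifiers to the front (each side's bound variable is not free in the other side):
  forall y. forall z. forall p. exists w. (~D(y) | ~F(z) | ~F(p) | F(w))

forall y. forall z. forall p. exists w. (~D(y) | ~F(z) | ~F(p) | F(w))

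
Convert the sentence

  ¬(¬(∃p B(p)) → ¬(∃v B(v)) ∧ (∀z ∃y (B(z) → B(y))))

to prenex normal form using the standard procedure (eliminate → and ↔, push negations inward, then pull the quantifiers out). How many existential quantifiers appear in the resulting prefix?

Rewrite implications/biconditionals: A → B as ¬A ∨ B.
  ¬(¬¬(∃p B(p)) ∨ ¬(∃v B(v)) ∧ (∀z ∃y (¬B(z) ∨ B(y))))
Drive negations inward (¬∀x A ≡ ∃x ¬A, ¬∃x A ≡ ∀x ¬A, De Morgan for ∧/∨):
  (∀p ¬B(p)) ∧ ((∃v B(v)) ∨ (∃z ∀y (B(z) ∧ ¬B(y))))
All bound variables are already distinct, so no renaming is needed.
Finally move all quantifiers to the prefix:
  ∀p ∃v ∃z ∀y (¬B(p) ∧ (B(v) ∨ B(z) ∧ ¬B(y)))
The prefix is ∀p ∃v ∃z ∀y: 2 universal, 2 existential.

2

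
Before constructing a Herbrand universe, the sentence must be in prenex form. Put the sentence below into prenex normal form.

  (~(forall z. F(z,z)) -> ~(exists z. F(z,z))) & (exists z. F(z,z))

forall z. forall w1. exists b. ((F(z,z) | ~F(w1,w1)) & F(b,b))

Eliminate → and ↔ using ¬ and ∨.
  (~~(forall z. F(z,z)) | ~(exists z. F(z,z))) & (exists z. F(z,z))
Push ¬ through the quantifiers and connectives to reach negation normal form:
  ((forall z. F(z,z)) | (forall z. ~F(z,z))) & (exists z. F(z,z))
Standardize variables apart so no two quantifiers bind the same name: z↦w1, z↦b.
  ((forall z. F(z,z)) | (forall w1. ~F(w1,w1))) & (exists b. F(b,b))
Pull the quantifiers to the front (each side's bound variable is not free in the other side):
  forall z. forall w1. exists b. ((F(z,z) | ~F(w1,w1)) & F(b,b))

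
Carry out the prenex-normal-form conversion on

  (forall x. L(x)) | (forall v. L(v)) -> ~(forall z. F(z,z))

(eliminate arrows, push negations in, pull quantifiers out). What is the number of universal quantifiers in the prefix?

0

Eliminate → and ↔ using ¬ and ∨.
  ~((forall x. L(x)) | (forall v. L(v))) | ~(forall z. F(z,z))
Move each ¬ inward, flipping quantifiers it crosses:
  (exists x. ~L(x)) & (exists v. ~L(v)) | (exists z. ~F(z,z))
Pull the quantifiers to the front (each side's bound variable is not free in the other side):
  exists x. exists v. exists z. (~L(x) & ~L(v) | ~F(z,z))
The prefix is exists x exists v exists z: 0 universal, 3 existential.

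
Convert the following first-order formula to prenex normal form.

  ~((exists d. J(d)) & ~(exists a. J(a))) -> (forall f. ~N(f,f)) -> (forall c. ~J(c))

Rewrite implications/biconditionals: A → B as ¬A ∨ B.
  ~~((exists d. J(d)) & ~(exists a. J(a))) | ~(forall f. ~N(f,f)) | (forall c. ~J(c))
Move each ¬ inward, flipping quantifiers it crosses:
  (exists d. J(d)) & (forall a. ~J(a)) | (exists f. N(f,f)) | (forall c. ~J(c))
All bound variables are already distinct, so no renaming is needed.
Extract every quantifier outward, since the variables are now distinct and don't occur free across branches:
  exists d. forall a. exists f. forall c. (J(d) & ~J(a) | N(f,f) | ~J(c))

exists d. forall a. exists f. forall c. (J(d) & ~J(a) | N(f,f) | ~J(c))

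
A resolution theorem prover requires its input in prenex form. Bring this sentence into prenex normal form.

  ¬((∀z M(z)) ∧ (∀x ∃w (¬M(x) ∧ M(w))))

∃z ∃x ∀w (¬M(z) ∨ M(x) ∨ ¬M(w))

Drive negations inward (¬∀x A ≡ ∃x ¬A, ¬∃x A ≡ ∀x ¬A, De Morgan for ∧/∨):
  (∃z ¬M(z)) ∨ (∃x ∀w (M(x) ∨ ¬M(w)))
Finally move all quantifiers to the prefix:
  ∃z ∃x ∀w (¬M(z) ∨ M(x) ∨ ¬M(w))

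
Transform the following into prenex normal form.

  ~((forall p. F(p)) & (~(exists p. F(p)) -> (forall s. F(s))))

exists p. forall x. exists s. (~F(p) | ~F(x) & ~F(s))

First replace A → B with ¬A ∨ B.
  ~((forall p. F(p)) & (~~(exists p. F(p)) | (forall s. F(s))))
Move each ¬ inward, flipping quantifiers it crosses:
  (exists p. ~F(p)) | (forall p. ~F(p)) & (exists s. ~F(s))
Standardize variables apart so no two quantifiers bind the same name: p↦x.
  (exists p. ~F(p)) | (forall x. ~F(x)) & (exists s. ~F(s))
Extract every quantifier outward, since the variables are now distinct and don't occur free across branches:
  exists p. forall x. exists s. (~F(p) | ~F(x) & ~F(s))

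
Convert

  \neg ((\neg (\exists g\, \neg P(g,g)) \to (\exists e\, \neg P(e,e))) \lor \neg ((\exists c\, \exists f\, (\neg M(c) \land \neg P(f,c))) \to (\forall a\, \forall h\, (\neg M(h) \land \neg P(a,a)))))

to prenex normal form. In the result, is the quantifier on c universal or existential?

universal

Rewrite implications/biconditionals: A → B as ¬A ∨ B.
  \neg (\neg \neg (\exists g\, \neg P(g,g)) \lor (\exists e\, \neg P(e,e)) \lor \neg (\neg (\exists c\, \exists f\, (\neg M(c) \land \neg P(f,c))) \lor (\forall a\, \forall h\, (\neg M(h) \land \neg P(a,a)))))
Push ¬ through the quantifiers and connectives to reach negation normal form:
  (\forall g\, P(g,g)) \land (\forall e\, P(e,e)) \land ((\forall c\, \forall f\, (M(c) \lor P(f,c))) \lor (\forall a\, \forall h\, (\neg M(h) \land \neg P(a,a))))
Finally move all quantifiers to the prefix:
  \forall g\, \forall e\, \forall c\, \forall f\, \forall a\, \forall h\, (P(g,g) \land P(e,e) \land (M(c) \lor P(f,c) \lor \neg M(h) \land \neg P(a,a)))
The quantifier \exists c sits under an odd number of negations (counting the antecedent side of each →), so it flips to \forall c.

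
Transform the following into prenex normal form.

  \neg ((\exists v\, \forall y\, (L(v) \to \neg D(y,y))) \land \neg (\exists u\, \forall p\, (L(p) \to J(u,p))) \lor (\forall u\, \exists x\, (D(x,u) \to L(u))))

\forall v\, \exists y\, \exists u\, \forall p\, \exists z1\, \forall x\, ((L(v) \land D(y,y) \lor \neg L(p) \lor J(u,p)) \land D(x,z1) \land \neg L(z1))

Eliminate → and ↔ using ¬ and ∨.
  \neg ((\exists v\, \forall y\, (\neg L(v) \lor \neg D(y,y))) \land \neg (\exists u\, \forall p\, (\neg L(p) \lor J(u,p))) \lor (\forall u\, \exists x\, (\neg D(x,u) \lor L(u))))
Push ¬ through the quantifiers and connectives to reach negation normal form:
  ((\forall v\, \exists y\, (L(v) \land D(y,y))) \lor (\exists u\, \forall p\, (\neg L(p) \lor J(u,p)))) \land (\exists u\, \forall x\, (D(x,u) \land \neg L(u)))
Give each quantifier a distinct variable: u↦z1.
  ((\forall v\, \exists y\, (L(v) \land D(y,y))) \lor (\exists u\, \forall p\, (\neg L(p) \lor J(u,p)))) \land (\exists z1\, \forall x\, (D(x,z1) \land \neg L(z1)))
Pull the quantifiers to the front (each side's bound variable is not free in the other side):
  \forall v\, \exists y\, \exists u\, \forall p\, \exists z1\, \forall x\, ((L(v) \land D(y,y) \lor \neg L(p) \lor J(u,p)) \land D(x,z1) \land \neg L(z1))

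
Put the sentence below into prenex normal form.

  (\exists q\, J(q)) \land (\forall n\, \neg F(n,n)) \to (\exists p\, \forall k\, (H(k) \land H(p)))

\forall q\, \exists n\, \exists p\, \forall k\, (\neg J(q) \lor F(n,n) \lor H(k) \land H(p))

First replace A → B with ¬A ∨ B.
  \neg ((\exists q\, J(q)) \land (\forall n\, \neg F(n,n))) \lor (\exists p\, \forall k\, (H(k) \land H(p)))
Drive negations inward (¬∀x A ≡ ∃x ¬A, ¬∃x A ≡ ∀x ¬A, De Morgan for ∧/∨):
  (\forall q\, \neg J(q)) \lor (\exists n\, F(n,n)) \lor (\exists p\, \forall k\, (H(k) \land H(p)))
All bound variables are already distinct, so no renaming is needed.
Extract every quantifier outward, since the variables are now distinct and don't occur free across branches:
  \forall q\, \exists n\, \exists p\, \forall k\, (\neg J(q) \lor F(n,n) \lor H(k) \land H(p))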